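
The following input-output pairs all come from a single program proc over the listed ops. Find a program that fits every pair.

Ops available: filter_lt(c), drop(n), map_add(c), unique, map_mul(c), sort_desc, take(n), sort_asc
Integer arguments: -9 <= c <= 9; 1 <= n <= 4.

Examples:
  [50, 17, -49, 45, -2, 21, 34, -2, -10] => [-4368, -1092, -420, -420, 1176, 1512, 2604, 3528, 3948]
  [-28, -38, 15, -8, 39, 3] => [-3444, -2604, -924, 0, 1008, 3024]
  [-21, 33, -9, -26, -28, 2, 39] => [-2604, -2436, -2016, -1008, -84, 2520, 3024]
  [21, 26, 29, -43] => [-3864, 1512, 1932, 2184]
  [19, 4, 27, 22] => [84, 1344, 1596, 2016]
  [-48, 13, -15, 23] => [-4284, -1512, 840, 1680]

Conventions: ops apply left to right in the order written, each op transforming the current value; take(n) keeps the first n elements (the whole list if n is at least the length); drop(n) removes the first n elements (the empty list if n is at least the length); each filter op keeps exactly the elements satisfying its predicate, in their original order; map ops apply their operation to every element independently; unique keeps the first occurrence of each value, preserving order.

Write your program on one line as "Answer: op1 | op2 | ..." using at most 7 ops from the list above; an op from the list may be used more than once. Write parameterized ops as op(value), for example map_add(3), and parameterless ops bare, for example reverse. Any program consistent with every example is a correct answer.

map_add(-3) | map_mul(2) | map_mul(6) | sort_desc | map_mul(7) | sort_asc

Check, running the answer program on each example:
  [50, 17, -49, 45, -2, 21, 34, -2, -10] -> [47, 14, -52, 42, -5, 18, 31, -5, -13] -> [94, 28, -104, 84, -10, 36, 62, -10, -26] -> [564, 168, -624, 504, -60, 216, 372, -60, -156] -> [564, 504, 372, 216, 168, -60, -60, -156, -624] -> [3948, 3528, 2604, 1512, 1176, -420, -420, -1092, -4368] -> [-4368, -1092, -420, -420, 1176, 1512, 2604, 3528, 3948]
  [-28, -38, 15, -8, 39, 3] -> [-31, -41, 12, -11, 36, 0] -> [-62, -82, 24, -22, 72, 0] -> [-372, -492, 144, -132, 432, 0] -> [432, 144, 0, -132, -372, -492] -> [3024, 1008, 0, -924, -2604, -3444] -> [-3444, -2604, -924, 0, 1008, 3024]
  [-21, 33, -9, -26, -28, 2, 39] -> [-24, 30, -12, -29, -31, -1, 36] -> [-48, 60, -24, -58, -62, -2, 72] -> [-288, 360, -144, -348, -372, -12, 432] -> [432, 360, -12, -144, -288, -348, -372] -> [3024, 2520, -84, -1008, -2016, -2436, -2604] -> [-2604, -2436, -2016, -1008, -84, 2520, 3024]
  [21, 26, 29, -43] -> [18, 23, 26, -46] -> [36, 46, 52, -92] -> [216, 276, 312, -552] -> [312, 276, 216, -552] -> [2184, 1932, 1512, -3864] -> [-3864, 1512, 1932, 2184]
  [19, 4, 27, 22] -> [16, 1, 24, 19] -> [32, 2, 48, 38] -> [192, 12, 288, 228] -> [288, 228, 192, 12] -> [2016, 1596, 1344, 84] -> [84, 1344, 1596, 2016]
  [-48, 13, -15, 23] -> [-51, 10, -18, 20] -> [-102, 20, -36, 40] -> [-612, 120, -216, 240] -> [240, 120, -216, -612] -> [1680, 840, -1512, -4284] -> [-4284, -1512, 840, 1680]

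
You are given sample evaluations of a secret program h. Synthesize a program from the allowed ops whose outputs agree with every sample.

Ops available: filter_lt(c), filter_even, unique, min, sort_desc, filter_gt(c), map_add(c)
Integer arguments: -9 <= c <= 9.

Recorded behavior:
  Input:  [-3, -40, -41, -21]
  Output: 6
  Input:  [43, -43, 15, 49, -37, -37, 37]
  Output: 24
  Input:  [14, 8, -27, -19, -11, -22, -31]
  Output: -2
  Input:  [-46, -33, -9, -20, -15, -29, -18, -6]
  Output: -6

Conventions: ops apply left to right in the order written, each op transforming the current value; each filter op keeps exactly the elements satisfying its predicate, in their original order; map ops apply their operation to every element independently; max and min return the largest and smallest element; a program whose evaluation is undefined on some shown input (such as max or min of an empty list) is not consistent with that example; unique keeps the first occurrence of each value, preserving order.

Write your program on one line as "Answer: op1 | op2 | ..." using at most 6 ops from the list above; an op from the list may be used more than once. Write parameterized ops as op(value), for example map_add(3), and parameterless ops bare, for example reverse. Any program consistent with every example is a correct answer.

unique | map_add(9) | filter_gt(-8) | filter_even | min

Check, running the answer program on each example:
  [-3, -40, -41, -21] -> [-3, -40, -41, -21] -> [6, -31, -32, -12] -> [6] -> [6] -> 6
  [43, -43, 15, 49, -37, -37, 37] -> [43, -43, 15, 49, -37, 37] -> [52, -34, 24, 58, -28, 46] -> [52, 24, 58, 46] -> [52, 24, 58, 46] -> 24
  [14, 8, -27, -19, -11, -22, -31] -> [14, 8, -27, -19, -11, -22, -31] -> [23, 17, -18, -10, -2, -13, -22] -> [23, 17, -2] -> [-2] -> -2
  [-46, -33, -9, -20, -15, -29, -18, -6] -> [-46, -33, -9, -20, -15, -29, -18, -6] -> [-37, -24, 0, -11, -6, -20, -9, 3] -> [0, -6, 3] -> [0, -6] -> -6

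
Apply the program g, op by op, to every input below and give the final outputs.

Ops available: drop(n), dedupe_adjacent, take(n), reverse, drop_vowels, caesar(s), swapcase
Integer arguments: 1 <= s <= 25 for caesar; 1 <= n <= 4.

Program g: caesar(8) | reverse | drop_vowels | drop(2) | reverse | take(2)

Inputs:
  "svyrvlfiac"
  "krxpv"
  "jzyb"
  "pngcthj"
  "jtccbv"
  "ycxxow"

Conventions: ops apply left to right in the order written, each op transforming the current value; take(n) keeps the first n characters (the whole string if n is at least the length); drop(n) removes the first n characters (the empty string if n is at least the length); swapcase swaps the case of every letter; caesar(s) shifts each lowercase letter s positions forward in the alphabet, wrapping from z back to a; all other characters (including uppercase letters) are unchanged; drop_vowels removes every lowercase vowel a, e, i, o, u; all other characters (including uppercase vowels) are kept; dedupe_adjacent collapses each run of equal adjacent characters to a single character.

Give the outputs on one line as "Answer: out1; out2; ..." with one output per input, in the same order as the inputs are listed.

"dg"; "sz"; "rh"; "xv"; "rb"; "gk"

Execution, op by op:
  "svyrvlfiac" -> "adgzdtnqik" -> "kiqntdzgda" -> "kqntdzgd" -> "ntdzgd" -> "dgzdtn" -> "dg"
  "krxpv" -> "szfxd" -> "dxfzs" -> "dxfzs" -> "fzs" -> "szf" -> "sz"
  "jzyb" -> "rhgj" -> "jghr" -> "jghr" -> "hr" -> "rh" -> "rh"
  "pngcthj" -> "xvokbpr" -> "rpbkovx" -> "rpbkvx" -> "bkvx" -> "xvkb" -> "xv"
  "jtccbv" -> "rbkkjd" -> "djkkbr" -> "djkkbr" -> "kkbr" -> "rbkk" -> "rb"
  "ycxxow" -> "gkffwe" -> "ewffkg" -> "wffkg" -> "fkg" -> "gkf" -> "gk"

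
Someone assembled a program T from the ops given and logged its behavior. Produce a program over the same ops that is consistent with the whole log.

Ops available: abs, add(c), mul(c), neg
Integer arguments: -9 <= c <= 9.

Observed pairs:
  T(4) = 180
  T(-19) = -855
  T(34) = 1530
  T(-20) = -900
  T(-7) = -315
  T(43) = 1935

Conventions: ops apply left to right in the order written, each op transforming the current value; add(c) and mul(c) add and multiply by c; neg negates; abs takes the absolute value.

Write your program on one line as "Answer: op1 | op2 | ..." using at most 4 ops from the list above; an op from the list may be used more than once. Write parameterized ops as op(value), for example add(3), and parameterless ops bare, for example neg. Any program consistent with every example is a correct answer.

neg | mul(-5) | mul(-9) | neg

Check, running the answer program on each example:
  4 -> -4 -> 20 -> -180 -> 180
  -19 -> 19 -> -95 -> 855 -> -855
  34 -> -34 -> 170 -> -1530 -> 1530
  -20 -> 20 -> -100 -> 900 -> -900
  -7 -> 7 -> -35 -> 315 -> -315
  43 -> -43 -> 215 -> -1935 -> 1935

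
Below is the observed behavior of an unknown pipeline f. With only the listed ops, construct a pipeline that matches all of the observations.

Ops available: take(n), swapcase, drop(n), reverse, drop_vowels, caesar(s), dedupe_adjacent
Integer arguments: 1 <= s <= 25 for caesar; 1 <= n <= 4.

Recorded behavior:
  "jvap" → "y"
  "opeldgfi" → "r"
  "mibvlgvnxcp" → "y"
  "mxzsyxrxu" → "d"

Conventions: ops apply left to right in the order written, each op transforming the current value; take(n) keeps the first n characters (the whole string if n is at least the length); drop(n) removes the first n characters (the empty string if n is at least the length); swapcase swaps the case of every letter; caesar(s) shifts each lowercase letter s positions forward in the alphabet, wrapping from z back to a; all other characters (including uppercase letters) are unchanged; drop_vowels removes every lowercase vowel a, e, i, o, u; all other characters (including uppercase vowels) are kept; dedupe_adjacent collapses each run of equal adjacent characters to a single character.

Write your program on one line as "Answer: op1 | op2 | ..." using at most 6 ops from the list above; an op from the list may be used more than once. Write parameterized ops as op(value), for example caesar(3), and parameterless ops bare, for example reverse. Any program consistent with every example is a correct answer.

caesar(9) | drop_vowels | dedupe_adjacent | reverse | take(1)

Check, running the answer program on each example:
  "jvap" -> "sejy" -> "sjy" -> "sjy" -> "yjs" -> "y"
  "opeldgfi" -> "xynumpor" -> "xynmpr" -> "xynmpr" -> "rpmnyx" -> "r"
  "mibvlgvnxcp" -> "vrkeupewgly" -> "vrkpwgly" -> "vrkpwgly" -> "ylgwpkrv" -> "y"
  "mxzsyxrxu" -> "vgibhgagd" -> "vgbhggd" -> "vgbhgd" -> "dghbgv" -> "d"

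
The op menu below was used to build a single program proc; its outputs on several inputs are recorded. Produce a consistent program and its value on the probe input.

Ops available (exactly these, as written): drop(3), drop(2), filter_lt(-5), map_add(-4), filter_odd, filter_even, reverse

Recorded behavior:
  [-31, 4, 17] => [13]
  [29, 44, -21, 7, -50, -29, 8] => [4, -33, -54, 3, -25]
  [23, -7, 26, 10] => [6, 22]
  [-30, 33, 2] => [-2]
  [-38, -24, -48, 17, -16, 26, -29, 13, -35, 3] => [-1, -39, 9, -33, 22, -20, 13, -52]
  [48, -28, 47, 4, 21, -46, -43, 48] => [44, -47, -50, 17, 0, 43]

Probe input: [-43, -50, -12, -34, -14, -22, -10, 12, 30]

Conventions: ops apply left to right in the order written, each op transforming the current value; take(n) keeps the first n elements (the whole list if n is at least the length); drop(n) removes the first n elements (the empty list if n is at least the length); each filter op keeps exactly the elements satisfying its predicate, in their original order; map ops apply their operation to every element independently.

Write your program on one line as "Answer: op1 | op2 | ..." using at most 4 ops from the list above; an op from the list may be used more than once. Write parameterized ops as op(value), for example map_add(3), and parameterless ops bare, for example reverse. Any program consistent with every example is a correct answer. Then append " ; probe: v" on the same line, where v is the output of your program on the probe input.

map_add(-4) | drop(2) | reverse ; probe: [26, 8, -14, -26, -18, -38, -16]

Check, running the answer program on each example:
  [-31, 4, 17] -> [-35, 0, 13] -> [13] -> [13]
  [29, 44, -21, 7, -50, -29, 8] -> [25, 40, -25, 3, -54, -33, 4] -> [-25, 3, -54, -33, 4] -> [4, -33, -54, 3, -25]
  [23, -7, 26, 10] -> [19, -11, 22, 6] -> [22, 6] -> [6, 22]
  [-30, 33, 2] -> [-34, 29, -2] -> [-2] -> [-2]
  [-38, -24, -48, 17, -16, 26, -29, 13, -35, 3] -> [-42, -28, -52, 13, -20, 22, -33, 9, -39, -1] -> [-52, 13, -20, 22, -33, 9, -39, -1] -> [-1, -39, 9, -33, 22, -20, 13, -52]
  [48, -28, 47, 4, 21, -46, -43, 48] -> [44, -32, 43, 0, 17, -50, -47, 44] -> [43, 0, 17, -50, -47, 44] -> [44, -47, -50, 17, 0, 43]
  probe: [-43, -50, -12, -34, -14, -22, -10, 12, 30] -> [-47, -54, -16, -38, -18, -26, -14, 8, 26] -> [-16, -38, -18, -26, -14, 8, 26] -> [26, 8, -14, -26, -18, -38, -16]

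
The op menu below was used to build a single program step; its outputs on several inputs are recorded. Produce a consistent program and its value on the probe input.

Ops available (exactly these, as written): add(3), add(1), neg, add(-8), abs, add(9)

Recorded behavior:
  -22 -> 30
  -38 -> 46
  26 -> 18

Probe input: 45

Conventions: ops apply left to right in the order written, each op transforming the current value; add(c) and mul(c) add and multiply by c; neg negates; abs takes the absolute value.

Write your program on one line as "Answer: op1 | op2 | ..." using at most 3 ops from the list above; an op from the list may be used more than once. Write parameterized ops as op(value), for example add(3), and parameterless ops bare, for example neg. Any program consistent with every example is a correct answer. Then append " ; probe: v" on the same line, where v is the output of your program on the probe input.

add(-8) | neg | abs ; probe: 37

Check, running the answer program on each example:
  -22 -> -30 -> 30 -> 30
  -38 -> -46 -> 46 -> 46
  26 -> 18 -> -18 -> 18
  probe: 45 -> 37 -> -37 -> 37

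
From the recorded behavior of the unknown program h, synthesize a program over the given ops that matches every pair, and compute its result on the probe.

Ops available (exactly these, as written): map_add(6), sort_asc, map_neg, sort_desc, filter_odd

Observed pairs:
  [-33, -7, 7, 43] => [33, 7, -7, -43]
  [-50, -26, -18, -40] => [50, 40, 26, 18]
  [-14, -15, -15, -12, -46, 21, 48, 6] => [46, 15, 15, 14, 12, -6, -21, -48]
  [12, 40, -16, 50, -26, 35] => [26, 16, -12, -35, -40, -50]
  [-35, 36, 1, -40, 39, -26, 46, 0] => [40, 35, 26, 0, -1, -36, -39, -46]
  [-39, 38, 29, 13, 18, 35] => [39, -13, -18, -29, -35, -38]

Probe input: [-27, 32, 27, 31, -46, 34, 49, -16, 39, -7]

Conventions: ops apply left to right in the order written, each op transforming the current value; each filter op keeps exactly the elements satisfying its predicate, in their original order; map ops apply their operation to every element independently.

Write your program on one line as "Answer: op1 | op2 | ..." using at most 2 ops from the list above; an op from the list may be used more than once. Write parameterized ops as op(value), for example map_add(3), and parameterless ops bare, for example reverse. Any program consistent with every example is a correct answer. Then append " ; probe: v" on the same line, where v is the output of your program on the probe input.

map_neg | sort_desc ; probe: [46, 27, 16, 7, -27, -31, -32, -34, -39, -49]

Check, running the answer program on each example:
  [-33, -7, 7, 43] -> [33, 7, -7, -43] -> [33, 7, -7, -43]
  [-50, -26, -18, -40] -> [50, 26, 18, 40] -> [50, 40, 26, 18]
  [-14, -15, -15, -12, -46, 21, 48, 6] -> [14, 15, 15, 12, 46, -21, -48, -6] -> [46, 15, 15, 14, 12, -6, -21, -48]
  [12, 40, -16, 50, -26, 35] -> [-12, -40, 16, -50, 26, -35] -> [26, 16, -12, -35, -40, -50]
  [-35, 36, 1, -40, 39, -26, 46, 0] -> [35, -36, -1, 40, -39, 26, -46, 0] -> [40, 35, 26, 0, -1, -36, -39, -46]
  [-39, 38, 29, 13, 18, 35] -> [39, -38, -29, -13, -18, -35] -> [39, -13, -18, -29, -35, -38]
  probe: [-27, 32, 27, 31, -46, 34, 49, -16, 39, -7] -> [27, -32, -27, -31, 46, -34, -49, 16, -39, 7] -> [46, 27, 16, 7, -27, -31, -32, -34, -39, -49]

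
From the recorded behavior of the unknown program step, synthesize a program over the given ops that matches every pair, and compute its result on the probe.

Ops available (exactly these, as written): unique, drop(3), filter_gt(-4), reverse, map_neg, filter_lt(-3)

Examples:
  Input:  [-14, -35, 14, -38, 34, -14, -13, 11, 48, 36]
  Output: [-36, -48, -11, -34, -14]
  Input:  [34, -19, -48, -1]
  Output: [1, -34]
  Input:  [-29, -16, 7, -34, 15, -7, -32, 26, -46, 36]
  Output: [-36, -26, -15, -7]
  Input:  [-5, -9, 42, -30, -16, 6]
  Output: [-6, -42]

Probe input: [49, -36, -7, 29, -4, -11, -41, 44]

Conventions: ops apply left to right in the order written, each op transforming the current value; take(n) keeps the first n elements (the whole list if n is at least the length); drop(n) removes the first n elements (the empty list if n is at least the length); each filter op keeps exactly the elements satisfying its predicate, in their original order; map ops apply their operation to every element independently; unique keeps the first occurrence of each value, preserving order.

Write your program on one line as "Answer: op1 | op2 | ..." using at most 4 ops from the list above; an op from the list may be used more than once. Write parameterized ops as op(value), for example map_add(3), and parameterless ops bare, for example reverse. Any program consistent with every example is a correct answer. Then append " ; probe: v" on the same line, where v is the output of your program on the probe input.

filter_gt(-4) | map_neg | reverse ; probe: [-44, -29, -49]

Check, running the answer program on each example:
  [-14, -35, 14, -38, 34, -14, -13, 11, 48, 36] -> [14, 34, 11, 48, 36] -> [-14, -34, -11, -48, -36] -> [-36, -48, -11, -34, -14]
  [34, -19, -48, -1] -> [34, -1] -> [-34, 1] -> [1, -34]
  [-29, -16, 7, -34, 15, -7, -32, 26, -46, 36] -> [7, 15, 26, 36] -> [-7, -15, -26, -36] -> [-36, -26, -15, -7]
  [-5, -9, 42, -30, -16, 6] -> [42, 6] -> [-42, -6] -> [-6, -42]
  probe: [49, -36, -7, 29, -4, -11, -41, 44] -> [49, 29, 44] -> [-49, -29, -44] -> [-44, -29, -49]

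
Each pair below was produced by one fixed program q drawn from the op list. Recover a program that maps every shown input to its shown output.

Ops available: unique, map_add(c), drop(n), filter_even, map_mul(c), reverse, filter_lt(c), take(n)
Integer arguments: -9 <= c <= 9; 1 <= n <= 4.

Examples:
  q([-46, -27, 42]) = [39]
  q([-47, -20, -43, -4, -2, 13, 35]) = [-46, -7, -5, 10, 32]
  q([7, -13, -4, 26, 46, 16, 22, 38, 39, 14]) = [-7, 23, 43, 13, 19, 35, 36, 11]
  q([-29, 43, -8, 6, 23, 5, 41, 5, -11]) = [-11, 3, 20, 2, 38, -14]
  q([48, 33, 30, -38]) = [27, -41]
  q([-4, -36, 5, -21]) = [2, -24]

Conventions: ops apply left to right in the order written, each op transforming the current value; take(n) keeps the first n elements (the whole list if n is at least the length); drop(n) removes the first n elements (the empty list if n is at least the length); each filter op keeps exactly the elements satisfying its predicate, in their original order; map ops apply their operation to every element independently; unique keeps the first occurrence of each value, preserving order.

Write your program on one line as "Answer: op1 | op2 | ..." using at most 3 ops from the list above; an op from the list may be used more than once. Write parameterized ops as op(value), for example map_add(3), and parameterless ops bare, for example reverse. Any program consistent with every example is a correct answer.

map_add(-3) | unique | drop(2)

Check, running the answer program on each example:
  [-46, -27, 42] -> [-49, -30, 39] -> [-49, -30, 39] -> [39]
  [-47, -20, -43, -4, -2, 13, 35] -> [-50, -23, -46, -7, -5, 10, 32] -> [-50, -23, -46, -7, -5, 10, 32] -> [-46, -7, -5, 10, 32]
  [7, -13, -4, 26, 46, 16, 22, 38, 39, 14] -> [4, -16, -7, 23, 43, 13, 19, 35, 36, 11] -> [4, -16, -7, 23, 43, 13, 19, 35, 36, 11] -> [-7, 23, 43, 13, 19, 35, 36, 11]
  [-29, 43, -8, 6, 23, 5, 41, 5, -11] -> [-32, 40, -11, 3, 20, 2, 38, 2, -14] -> [-32, 40, -11, 3, 20, 2, 38, -14] -> [-11, 3, 20, 2, 38, -14]
  [48, 33, 30, -38] -> [45, 30, 27, -41] -> [45, 30, 27, -41] -> [27, -41]
  [-4, -36, 5, -21] -> [-7, -39, 2, -24] -> [-7, -39, 2, -24] -> [2, -24]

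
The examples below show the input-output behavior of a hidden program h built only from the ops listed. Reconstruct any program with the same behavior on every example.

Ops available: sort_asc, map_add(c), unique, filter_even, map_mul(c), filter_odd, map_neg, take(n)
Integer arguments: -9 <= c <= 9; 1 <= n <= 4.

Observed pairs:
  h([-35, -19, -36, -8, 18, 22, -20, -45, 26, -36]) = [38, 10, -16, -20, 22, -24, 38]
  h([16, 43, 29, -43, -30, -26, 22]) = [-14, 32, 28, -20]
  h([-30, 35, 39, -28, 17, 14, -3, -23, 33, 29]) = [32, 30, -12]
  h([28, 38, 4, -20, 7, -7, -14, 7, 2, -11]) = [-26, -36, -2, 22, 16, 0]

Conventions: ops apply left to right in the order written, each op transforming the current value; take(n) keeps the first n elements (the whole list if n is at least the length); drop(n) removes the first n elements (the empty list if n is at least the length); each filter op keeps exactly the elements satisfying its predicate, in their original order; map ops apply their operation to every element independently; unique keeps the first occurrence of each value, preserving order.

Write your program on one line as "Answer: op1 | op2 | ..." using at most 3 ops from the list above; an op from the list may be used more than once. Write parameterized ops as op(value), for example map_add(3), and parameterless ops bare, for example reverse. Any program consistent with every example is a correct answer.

filter_even | map_add(-2) | map_neg

Check, running the answer program on each example:
  [-35, -19, -36, -8, 18, 22, -20, -45, 26, -36] -> [-36, -8, 18, 22, -20, 26, -36] -> [-38, -10, 16, 20, -22, 24, -38] -> [38, 10, -16, -20, 22, -24, 38]
  [16, 43, 29, -43, -30, -26, 22] -> [16, -30, -26, 22] -> [14, -32, -28, 20] -> [-14, 32, 28, -20]
  [-30, 35, 39, -28, 17, 14, -3, -23, 33, 29] -> [-30, -28, 14] -> [-32, -30, 12] -> [32, 30, -12]
  [28, 38, 4, -20, 7, -7, -14, 7, 2, -11] -> [28, 38, 4, -20, -14, 2] -> [26, 36, 2, -22, -16, 0] -> [-26, -36, -2, 22, 16, 0]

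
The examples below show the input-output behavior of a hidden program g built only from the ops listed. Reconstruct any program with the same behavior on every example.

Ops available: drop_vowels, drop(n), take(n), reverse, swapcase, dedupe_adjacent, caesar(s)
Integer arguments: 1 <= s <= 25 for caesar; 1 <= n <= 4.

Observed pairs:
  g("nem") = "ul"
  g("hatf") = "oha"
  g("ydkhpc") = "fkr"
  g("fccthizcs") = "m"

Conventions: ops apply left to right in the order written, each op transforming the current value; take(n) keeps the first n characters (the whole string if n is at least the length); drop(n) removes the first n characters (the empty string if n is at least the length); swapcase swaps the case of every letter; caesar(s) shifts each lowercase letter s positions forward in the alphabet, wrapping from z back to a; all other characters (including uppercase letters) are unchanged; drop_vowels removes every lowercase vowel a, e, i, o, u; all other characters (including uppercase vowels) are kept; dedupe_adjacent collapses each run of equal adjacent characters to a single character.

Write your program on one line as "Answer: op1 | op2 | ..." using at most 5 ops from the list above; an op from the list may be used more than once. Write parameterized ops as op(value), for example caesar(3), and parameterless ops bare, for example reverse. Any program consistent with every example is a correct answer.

caesar(7) | caesar(11) | take(3) | drop_vowels | caesar(15)

Check, running the answer program on each example:
  "nem" -> "ult" -> "fwe" -> "fwe" -> "fw" -> "ul"
  "hatf" -> "oham" -> "zslx" -> "zsl" -> "zsl" -> "oha"
  "ydkhpc" -> "fkrowj" -> "qvczhu" -> "qvc" -> "qvc" -> "fkr"
  "fccthizcs" -> "mjjaopgjz" -> "xuulzaruk" -> "xuu" -> "x" -> "m"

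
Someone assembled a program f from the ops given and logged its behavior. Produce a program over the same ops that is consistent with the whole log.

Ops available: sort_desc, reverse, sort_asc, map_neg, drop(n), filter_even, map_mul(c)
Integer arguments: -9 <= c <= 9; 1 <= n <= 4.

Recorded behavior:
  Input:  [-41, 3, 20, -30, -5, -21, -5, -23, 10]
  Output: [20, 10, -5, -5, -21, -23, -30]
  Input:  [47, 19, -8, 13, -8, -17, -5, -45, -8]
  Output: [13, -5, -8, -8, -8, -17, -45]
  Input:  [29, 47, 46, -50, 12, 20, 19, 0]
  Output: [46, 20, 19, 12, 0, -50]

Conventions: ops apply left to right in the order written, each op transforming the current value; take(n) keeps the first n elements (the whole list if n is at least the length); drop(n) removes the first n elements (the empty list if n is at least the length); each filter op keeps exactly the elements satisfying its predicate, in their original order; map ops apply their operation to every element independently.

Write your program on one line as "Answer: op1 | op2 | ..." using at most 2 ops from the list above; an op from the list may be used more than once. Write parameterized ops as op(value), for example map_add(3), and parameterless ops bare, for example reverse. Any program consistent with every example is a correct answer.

drop(2) | sort_desc

Check, running the answer program on each example:
  [-41, 3, 20, -30, -5, -21, -5, -23, 10] -> [20, -30, -5, -21, -5, -23, 10] -> [20, 10, -5, -5, -21, -23, -30]
  [47, 19, -8, 13, -8, -17, -5, -45, -8] -> [-8, 13, -8, -17, -5, -45, -8] -> [13, -5, -8, -8, -8, -17, -45]
  [29, 47, 46, -50, 12, 20, 19, 0] -> [46, -50, 12, 20, 19, 0] -> [46, 20, 19, 12, 0, -50]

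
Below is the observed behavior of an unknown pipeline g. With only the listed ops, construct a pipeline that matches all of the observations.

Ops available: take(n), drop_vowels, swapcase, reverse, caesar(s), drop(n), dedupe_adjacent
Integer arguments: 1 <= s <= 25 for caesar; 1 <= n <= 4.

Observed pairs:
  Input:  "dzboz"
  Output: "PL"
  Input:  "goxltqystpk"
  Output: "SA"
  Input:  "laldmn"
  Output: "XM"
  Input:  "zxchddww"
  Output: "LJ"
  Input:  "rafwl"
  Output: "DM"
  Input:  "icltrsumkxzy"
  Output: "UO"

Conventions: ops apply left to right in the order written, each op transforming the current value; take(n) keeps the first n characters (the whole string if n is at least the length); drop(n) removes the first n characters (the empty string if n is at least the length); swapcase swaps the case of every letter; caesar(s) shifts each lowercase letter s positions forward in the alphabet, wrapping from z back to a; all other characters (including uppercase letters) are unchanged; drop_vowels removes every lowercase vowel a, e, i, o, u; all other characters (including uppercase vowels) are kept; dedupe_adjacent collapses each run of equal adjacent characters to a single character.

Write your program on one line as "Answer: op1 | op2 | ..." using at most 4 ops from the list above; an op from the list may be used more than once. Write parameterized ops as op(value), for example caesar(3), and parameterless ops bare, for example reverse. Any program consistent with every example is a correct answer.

caesar(12) | dedupe_adjacent | swapcase | take(2)

Check, running the answer program on each example:
  "dzboz" -> "plnal" -> "plnal" -> "PLNAL" -> "PL"
  "goxltqystpk" -> "sajxfckefbw" -> "sajxfckefbw" -> "SAJXFCKEFBW" -> "SA"
  "laldmn" -> "xmxpyz" -> "xmxpyz" -> "XMXPYZ" -> "XM"
  "zxchddww" -> "ljotppii" -> "ljotpi" -> "LJOTPI" -> "LJ"
  "rafwl" -> "dmrix" -> "dmrix" -> "DMRIX" -> "DM"
  "icltrsumkxzy" -> "uoxfdegywjlk" -> "uoxfdegywjlk" -> "UOXFDEGYWJLK" -> "UO"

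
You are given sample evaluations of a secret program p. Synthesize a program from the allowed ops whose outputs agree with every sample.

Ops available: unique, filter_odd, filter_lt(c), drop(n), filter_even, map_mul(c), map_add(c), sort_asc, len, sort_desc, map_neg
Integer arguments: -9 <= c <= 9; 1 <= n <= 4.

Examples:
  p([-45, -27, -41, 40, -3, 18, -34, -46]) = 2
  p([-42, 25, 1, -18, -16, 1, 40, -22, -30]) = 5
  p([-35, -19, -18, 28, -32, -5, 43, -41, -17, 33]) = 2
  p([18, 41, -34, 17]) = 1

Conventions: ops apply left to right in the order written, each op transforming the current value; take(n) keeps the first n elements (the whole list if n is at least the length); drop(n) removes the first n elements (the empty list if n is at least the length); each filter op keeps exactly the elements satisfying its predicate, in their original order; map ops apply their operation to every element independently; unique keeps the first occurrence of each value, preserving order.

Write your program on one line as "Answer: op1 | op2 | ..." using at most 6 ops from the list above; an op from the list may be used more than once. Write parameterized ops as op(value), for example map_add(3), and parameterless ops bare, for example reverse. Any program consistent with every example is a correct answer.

unique | filter_lt(-4) | map_mul(5) | filter_even | len

Check, running the answer program on each example:
  [-45, -27, -41, 40, -3, 18, -34, -46] -> [-45, -27, -41, 40, -3, 18, -34, -46] -> [-45, -27, -41, -34, -46] -> [-225, -135, -205, -170, -230] -> [-170, -230] -> 2
  [-42, 25, 1, -18, -16, 1, 40, -22, -30] -> [-42, 25, 1, -18, -16, 40, -22, -30] -> [-42, -18, -16, -22, -30] -> [-210, -90, -80, -110, -150] -> [-210, -90, -80, -110, -150] -> 5
  [-35, -19, -18, 28, -32, -5, 43, -41, -17, 33] -> [-35, -19, -18, 28, -32, -5, 43, -41, -17, 33] -> [-35, -19, -18, -32, -5, -41, -17] -> [-175, -95, -90, -160, -25, -205, -85] -> [-90, -160] -> 2
  [18, 41, -34, 17] -> [18, 41, -34, 17] -> [-34] -> [-170] -> [-170] -> 1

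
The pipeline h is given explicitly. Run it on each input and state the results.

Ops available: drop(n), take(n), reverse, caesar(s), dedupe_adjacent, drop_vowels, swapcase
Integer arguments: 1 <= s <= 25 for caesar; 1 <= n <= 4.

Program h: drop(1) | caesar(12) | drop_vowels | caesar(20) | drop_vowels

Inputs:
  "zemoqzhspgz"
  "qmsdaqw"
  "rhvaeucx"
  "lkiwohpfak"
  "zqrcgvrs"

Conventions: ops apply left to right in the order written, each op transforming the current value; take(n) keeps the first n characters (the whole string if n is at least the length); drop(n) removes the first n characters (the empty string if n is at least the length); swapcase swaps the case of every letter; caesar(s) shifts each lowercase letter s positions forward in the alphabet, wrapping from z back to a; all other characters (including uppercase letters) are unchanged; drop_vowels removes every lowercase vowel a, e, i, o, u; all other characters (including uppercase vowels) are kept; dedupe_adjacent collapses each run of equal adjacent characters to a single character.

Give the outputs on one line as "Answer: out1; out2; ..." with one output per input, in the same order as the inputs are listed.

"kswfnvmf"; "sjgw"; "nbgkd"; "qnvlgq"; "wxmbx"

Execution, op by op:
  "zemoqzhspgz" -> "emoqzhspgz" -> "qyacltebsl" -> "qycltbsl" -> "kswfnvmf" -> "kswfnvmf"
  "qmsdaqw" -> "msdaqw" -> "yepmci" -> "ypmc" -> "sjgw" -> "sjgw"
  "rhvaeucx" -> "hvaeucx" -> "thmqgoj" -> "thmqgj" -> "nbgkad" -> "nbgkd"
  "lkiwohpfak" -> "kiwohpfak" -> "wuiatbrmw" -> "wtbrmw" -> "qnvlgq" -> "qnvlgq"
  "zqrcgvrs" -> "qrcgvrs" -> "cdoshde" -> "cdshd" -> "wxmbx" -> "wxmbx"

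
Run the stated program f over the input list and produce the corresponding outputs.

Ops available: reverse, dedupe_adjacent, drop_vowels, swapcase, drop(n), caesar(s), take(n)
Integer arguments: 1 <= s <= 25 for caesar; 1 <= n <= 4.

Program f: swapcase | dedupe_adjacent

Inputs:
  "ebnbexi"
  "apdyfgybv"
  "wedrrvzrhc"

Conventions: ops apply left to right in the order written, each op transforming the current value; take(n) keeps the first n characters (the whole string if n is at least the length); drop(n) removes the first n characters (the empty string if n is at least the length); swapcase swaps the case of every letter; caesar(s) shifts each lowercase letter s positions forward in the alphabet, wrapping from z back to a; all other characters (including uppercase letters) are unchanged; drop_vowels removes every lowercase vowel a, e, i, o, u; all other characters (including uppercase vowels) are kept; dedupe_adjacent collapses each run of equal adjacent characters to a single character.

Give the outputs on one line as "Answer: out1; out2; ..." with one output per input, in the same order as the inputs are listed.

"EBNBEXI"; "APDYFGYBV"; "WEDRVZRHC"

Execution, op by op:
  "ebnbexi" -> "EBNBEXI" -> "EBNBEXI"
  "apdyfgybv" -> "APDYFGYBV" -> "APDYFGYBV"
  "wedrrvzrhc" -> "WEDRRVZRHC" -> "WEDRVZRHC"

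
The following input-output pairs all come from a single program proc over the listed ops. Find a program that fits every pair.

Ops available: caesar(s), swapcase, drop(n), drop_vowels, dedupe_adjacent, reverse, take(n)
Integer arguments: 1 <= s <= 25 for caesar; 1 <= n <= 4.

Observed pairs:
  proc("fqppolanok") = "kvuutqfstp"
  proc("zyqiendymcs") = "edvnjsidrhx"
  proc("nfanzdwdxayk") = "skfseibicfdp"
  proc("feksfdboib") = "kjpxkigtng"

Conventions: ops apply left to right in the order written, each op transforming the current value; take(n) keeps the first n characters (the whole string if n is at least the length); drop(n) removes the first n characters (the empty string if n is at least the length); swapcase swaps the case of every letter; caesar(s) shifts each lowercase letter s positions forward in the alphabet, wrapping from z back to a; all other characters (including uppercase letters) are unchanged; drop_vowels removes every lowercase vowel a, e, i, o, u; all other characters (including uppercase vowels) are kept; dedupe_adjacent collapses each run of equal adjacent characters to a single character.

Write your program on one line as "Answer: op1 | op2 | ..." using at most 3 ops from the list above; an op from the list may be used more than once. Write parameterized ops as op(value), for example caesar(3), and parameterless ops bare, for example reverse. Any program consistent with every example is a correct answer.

caesar(3) | caesar(2)

Check, running the answer program on each example:
  "fqppolanok" -> "itssrodqrn" -> "kvuutqfstp"
  "zyqiendymcs" -> "cbtlhqgbpfv" -> "edvnjsidrhx"
  "nfanzdwdxayk" -> "qidqcgzgadbn" -> "skfseibicfdp"
  "feksfdboib" -> "ihnvigerle" -> "kjpxkigtng"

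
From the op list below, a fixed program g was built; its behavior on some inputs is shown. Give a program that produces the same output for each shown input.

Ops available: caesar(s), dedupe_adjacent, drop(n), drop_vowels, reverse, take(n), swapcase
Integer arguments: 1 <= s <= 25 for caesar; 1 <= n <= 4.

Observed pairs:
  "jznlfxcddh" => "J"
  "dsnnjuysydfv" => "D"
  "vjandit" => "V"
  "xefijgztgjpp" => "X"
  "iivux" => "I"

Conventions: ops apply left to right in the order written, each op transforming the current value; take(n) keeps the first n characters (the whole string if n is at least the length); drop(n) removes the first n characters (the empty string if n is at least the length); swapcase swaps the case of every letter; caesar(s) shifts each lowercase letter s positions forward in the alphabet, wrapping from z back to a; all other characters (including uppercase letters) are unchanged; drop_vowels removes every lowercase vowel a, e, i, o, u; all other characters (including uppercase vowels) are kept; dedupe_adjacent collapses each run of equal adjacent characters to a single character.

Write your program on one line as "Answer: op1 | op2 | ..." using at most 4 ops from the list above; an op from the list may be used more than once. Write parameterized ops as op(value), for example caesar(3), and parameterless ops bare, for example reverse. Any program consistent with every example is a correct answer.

dedupe_adjacent | swapcase | take(1)

Check, running the answer program on each example:
  "jznlfxcddh" -> "jznlfxcdh" -> "JZNLFXCDH" -> "J"
  "dsnnjuysydfv" -> "dsnjuysydfv" -> "DSNJUYSYDFV" -> "D"
  "vjandit" -> "vjandit" -> "VJANDIT" -> "V"
  "xefijgztgjpp" -> "xefijgztgjp" -> "XEFIJGZTGJP" -> "X"
  "iivux" -> "ivux" -> "IVUX" -> "I"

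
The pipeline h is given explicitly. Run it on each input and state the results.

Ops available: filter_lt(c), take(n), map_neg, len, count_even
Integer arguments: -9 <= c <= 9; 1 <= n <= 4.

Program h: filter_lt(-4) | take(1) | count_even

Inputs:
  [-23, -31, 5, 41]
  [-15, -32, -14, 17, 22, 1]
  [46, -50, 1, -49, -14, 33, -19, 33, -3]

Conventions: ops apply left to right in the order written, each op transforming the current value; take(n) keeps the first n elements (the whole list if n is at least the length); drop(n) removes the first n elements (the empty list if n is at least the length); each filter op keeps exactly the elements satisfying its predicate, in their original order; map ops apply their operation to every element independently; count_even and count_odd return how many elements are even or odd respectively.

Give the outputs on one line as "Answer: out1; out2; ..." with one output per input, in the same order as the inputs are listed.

Execution, op by op:
  [-23, -31, 5, 41] -> [-23, -31] -> [-23] -> 0
  [-15, -32, -14, 17, 22, 1] -> [-15, -32, -14] -> [-15] -> 0
  [46, -50, 1, -49, -14, 33, -19, 33, -3] -> [-50, -49, -14, -19] -> [-50] -> 1

0; 0; 1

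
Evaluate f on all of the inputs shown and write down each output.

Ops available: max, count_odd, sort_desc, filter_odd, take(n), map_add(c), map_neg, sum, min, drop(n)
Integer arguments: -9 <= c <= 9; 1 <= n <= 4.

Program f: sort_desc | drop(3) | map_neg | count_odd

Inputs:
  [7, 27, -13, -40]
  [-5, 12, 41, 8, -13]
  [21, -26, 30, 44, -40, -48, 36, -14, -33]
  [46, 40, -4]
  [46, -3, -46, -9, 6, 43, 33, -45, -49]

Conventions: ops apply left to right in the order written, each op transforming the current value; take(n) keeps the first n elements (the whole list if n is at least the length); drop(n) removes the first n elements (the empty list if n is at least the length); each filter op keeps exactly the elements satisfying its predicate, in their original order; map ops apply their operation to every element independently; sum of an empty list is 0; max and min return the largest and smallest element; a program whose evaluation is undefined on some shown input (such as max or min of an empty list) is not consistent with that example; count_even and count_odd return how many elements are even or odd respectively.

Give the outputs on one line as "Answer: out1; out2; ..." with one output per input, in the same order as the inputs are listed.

Execution, op by op:
  [7, 27, -13, -40] -> [27, 7, -13, -40] -> [-40] -> [40] -> 0
  [-5, 12, 41, 8, -13] -> [41, 12, 8, -5, -13] -> [-5, -13] -> [5, 13] -> 2
  [21, -26, 30, 44, -40, -48, 36, -14, -33] -> [44, 36, 30, 21, -14, -26, -33, -40, -48] -> [21, -14, -26, -33, -40, -48] -> [-21, 14, 26, 33, 40, 48] -> 2
  [46, 40, -4] -> [46, 40, -4] -> [] -> [] -> 0
  [46, -3, -46, -9, 6, 43, 33, -45, -49] -> [46, 43, 33, 6, -3, -9, -45, -46, -49] -> [6, -3, -9, -45, -46, -49] -> [-6, 3, 9, 45, 46, 49] -> 4

0; 2; 2; 0; 4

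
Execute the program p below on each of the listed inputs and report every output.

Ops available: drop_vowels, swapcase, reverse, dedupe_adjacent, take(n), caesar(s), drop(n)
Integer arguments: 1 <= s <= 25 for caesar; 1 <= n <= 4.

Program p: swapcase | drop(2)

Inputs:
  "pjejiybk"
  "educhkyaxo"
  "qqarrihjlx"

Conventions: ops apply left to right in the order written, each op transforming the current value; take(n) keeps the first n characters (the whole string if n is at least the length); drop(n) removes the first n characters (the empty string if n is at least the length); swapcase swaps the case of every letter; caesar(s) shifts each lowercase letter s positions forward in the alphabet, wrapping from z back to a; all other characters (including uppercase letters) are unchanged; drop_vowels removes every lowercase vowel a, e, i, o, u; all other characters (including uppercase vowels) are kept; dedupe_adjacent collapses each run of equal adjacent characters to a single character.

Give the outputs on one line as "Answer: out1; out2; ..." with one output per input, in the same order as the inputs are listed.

Execution, op by op:
  "pjejiybk" -> "PJEJIYBK" -> "EJIYBK"
  "educhkyaxo" -> "EDUCHKYAXO" -> "UCHKYAXO"
  "qqarrihjlx" -> "QQARRIHJLX" -> "ARRIHJLX"

"EJIYBK"; "UCHKYAXO"; "ARRIHJLX"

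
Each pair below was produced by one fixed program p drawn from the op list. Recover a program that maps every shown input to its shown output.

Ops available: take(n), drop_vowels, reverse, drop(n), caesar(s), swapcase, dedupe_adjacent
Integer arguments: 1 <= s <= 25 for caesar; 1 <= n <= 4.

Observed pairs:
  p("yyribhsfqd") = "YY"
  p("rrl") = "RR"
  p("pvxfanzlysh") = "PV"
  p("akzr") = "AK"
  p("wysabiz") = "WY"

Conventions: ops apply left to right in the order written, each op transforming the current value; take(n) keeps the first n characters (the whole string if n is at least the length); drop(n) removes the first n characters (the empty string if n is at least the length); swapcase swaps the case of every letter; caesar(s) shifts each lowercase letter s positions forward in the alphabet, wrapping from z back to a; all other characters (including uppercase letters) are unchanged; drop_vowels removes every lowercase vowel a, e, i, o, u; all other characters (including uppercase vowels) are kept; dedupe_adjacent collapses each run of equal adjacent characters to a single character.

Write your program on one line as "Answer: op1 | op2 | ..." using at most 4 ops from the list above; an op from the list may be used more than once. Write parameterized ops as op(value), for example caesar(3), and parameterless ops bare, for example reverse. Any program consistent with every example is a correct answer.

take(4) | swapcase | take(2)

Check, running the answer program on each example:
  "yyribhsfqd" -> "yyri" -> "YYRI" -> "YY"
  "rrl" -> "rrl" -> "RRL" -> "RR"
  "pvxfanzlysh" -> "pvxf" -> "PVXF" -> "PV"
  "akzr" -> "akzr" -> "AKZR" -> "AK"
  "wysabiz" -> "wysa" -> "WYSA" -> "WY"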